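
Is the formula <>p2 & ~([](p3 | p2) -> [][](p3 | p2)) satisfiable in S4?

1. <>p2 & ~([](p3 | p2) -> [][](p3 | p2)), 0
2. <>p2, 0   [&-rule on 1]
3. ~([](p3 | p2) -> [][](p3 | p2)), 0   [&-rule on 1]
4. [](p3 | p2), 0   [~->-rule on 3]
5. ~[][](p3 | p2), 0   [~->-rule on 3]
6. p3 | p2, 0   [[]-rule on 4 via 0R0]
7. p2, 0   [|-rule on 6 (branches; this branch)]
8. p2, 1   [<>-rule on 2: fresh world 1, 0R1]
9. p3 | p2, 1   [[]-rule on 4 via 0R1]
10. ~[](p3 | p2), 2   [~[]-rule on 5: fresh world 2, 0R2]
11. p3 | p2, 2   [[]-rule on 4 via 0R2]
12. p2, 2   [|-rule on 11 (branches; this branch)]
13. ~(p3 | p2), 3   [~[]-rule on 10: fresh world 3, 2R3]
14. ~p3, 3   [~|-rule on 13]
15. ~p2, 3   [~|-rule on 13]
16. p3 | p2, 3   [[]-rule on 4 via 0R3]
17. p2, 3   [|-rule on 16 (branches; this branch)]
Accessibility: 0R0, 0R1, 0R2, 0R3, 1R1, 2R2, 2R3, 3R3
Branch closes: p2 and ~p2 both at 3.
Every branch closes; the branch above is one of them.

No, unsatisfiable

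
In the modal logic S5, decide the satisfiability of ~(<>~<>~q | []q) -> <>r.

1. ~(<>~<>~q | []q) -> <>r, 0
2. <>r, 0   [->-rule on 1 (branches; this branch)]
3. r, 1   [<>-rule on 2: fresh world 1, 0R1]
Accessibility: 0R0, 0R1, 1R0, 1R1

Satisfiable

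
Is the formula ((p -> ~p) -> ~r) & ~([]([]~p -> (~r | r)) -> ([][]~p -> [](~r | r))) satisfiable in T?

No, unsatisfiable

1. ((p -> ~p) -> ~r) & ~([]([]~p -> (~r | r)) -> ([][]~p -> [](~r | r))), w0
2. (p -> ~p) -> ~r, w0
3. ~([]([]~p -> (~r | r)) -> ([][]~p -> [](~r | r))), w0
4. []([]~p -> (~r | r)), w0
5. ~([][]~p -> [](~r | r)), w0
6. [][]~p, w0
7. ~[](~r | r), w0
8. []~p -> (~r | r), w0
9. []~p, w0
10. ~p, w0
11. ~r, w0
12. ~r | r, w0
13. ~(~r | r), w1
14. r, w1
15. ~r, w1
Accessibility: w0Rw0, w0Rw1, w1Rw1
Branch closes: r and ~r both at w1.
Every branch closes; the branch above is one of them.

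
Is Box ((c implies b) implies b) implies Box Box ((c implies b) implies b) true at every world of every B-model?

Invalid (countermodel exists)

Tableau for the negation not (Box ((c implies b) implies b) implies Box Box ((c implies b) implies b)):
1. not (Box ((c implies b) implies b) implies Box Box ((c implies b) implies b)), w0
2. Box ((c implies b) implies b), w0
3. not Box Box ((c implies b) implies b), w0
4. (c implies b) implies b, w0
5. b, w0
6. not Box ((c implies b) implies b), w1
7. (c implies b) implies b, w1
8. b, w1
9. not ((c implies b) implies b), w2
10. c implies b, w2
11. not b, w2
12. not c, w2
Accessibility: w0Rw0, w0Rw1, w1Rw0, w1Rw1, w1Rw2, w2Rw1, w2Rw2
The negation has an open branch (countermodel exists).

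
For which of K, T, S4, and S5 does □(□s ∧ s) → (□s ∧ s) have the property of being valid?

T, S4, S5

T-tableau for the negation ¬(□(□s ∧ s) → (□s ∧ s)):
1. ¬(□(□s ∧ s) → (□s ∧ s)), u
2. □(□s ∧ s), u
3. ¬(□s ∧ s), u
4. □s ∧ s, u
5. □s, u
6. s, u
7. ¬□s, u
8. ¬s, v
9. □s ∧ s, v
10. □s, v
11. s, v
Accessibility: uRu, uRv, vRv
Branch closes: s and ¬s both at v.
Every branch closes (one shown): valid in T, hence also in S4, S5 (every theorem of T is a theorem of S4 and S5).
K-tableau for the negation ¬(□(□s ∧ s) → (□s ∧ s)):
1. ¬(□(□s ∧ s) → (□s ∧ s)), u
2. □(□s ∧ s), u
3. ¬(□s ∧ s), u
4. ¬s, u
Complete open branch: countermodel on a K-frame, so not valid in K.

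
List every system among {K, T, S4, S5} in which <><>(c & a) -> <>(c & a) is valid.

T-tableau for the negation ~(<><>(c & a) -> <>(c & a)):
1. ~(<><>(c & a) -> <>(c & a)), w0
2. <><>(c & a), w0   [~->-rule on 1]
3. ~<>(c & a), w0   [~->-rule on 1]
4. ~(c & a), w0   [~<>-rule on 3 via w0Rw0]
5. ~a, w0   [~&-rule on 4 (branches; this branch)]
6. <>(c & a), w1   [<>-rule on 2: fresh world w1, w0Rw1]
7. ~(c & a), w1   [~<>-rule on 3 via w0Rw1]
8. ~a, w1   [~&-rule on 7 (branches; this branch)]
9. c & a, w2   [<>-rule on 6: fresh world w2, w1Rw2]
10. c, w2   [&-rule on 9]
11. a, w2   [&-rule on 9]
Accessibility: w0Rw0, w0Rw1, w1Rw1, w1Rw2, w2Rw2
Complete open branch: countermodel on a T-frame, so not valid in T, nor in K (the same frame is also a K-frame).
S4-tableau for the negation ~(<><>(c & a) -> <>(c & a)):
1. ~(<><>(c & a) -> <>(c & a)), w0
2. <><>(c & a), w0   [~->-rule on 1]
3. ~<>(c & a), w0   [~->-rule on 1]
4. ~(c & a), w0   [~<>-rule on 3 via w0Rw0]
5. ~a, w0   [~&-rule on 4 (branches; this branch)]
6. <>(c & a), w1   [<>-rule on 2: fresh world w1, w0Rw1]
7. ~(c & a), w1   [~<>-rule on 3 via w0Rw1]
8. ~a, w1   [~&-rule on 7 (branches; this branch)]
9. c & a, w2   [<>-rule on 6: fresh world w2, w1Rw2]
10. c, w2   [&-rule on 9]
11. a, w2   [&-rule on 9]
12. ~(c & a), w2   [~<>-rule on 3 via w0Rw2]
13. ~a, w2   [~&-rule on 12 (branches; this branch)]
Accessibility: w0Rw0, w0Rw1, w0Rw2, w1Rw1, w1Rw2, w2Rw2
Branch closes: a and ~a both at w2.
Every branch closes (one shown): valid in S4, hence also in S5 (every theorem of S4 is a theorem of S5).

S4, S5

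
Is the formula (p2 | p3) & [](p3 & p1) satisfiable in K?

1. (p2 | p3) & [](p3 & p1), u
2. p2 | p3, u
3. [](p3 & p1), u
4. p3, u

Satisfiable (open branch found)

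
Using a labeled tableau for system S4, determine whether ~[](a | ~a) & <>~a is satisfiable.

1. ~[](a | ~a) & <>~a, u
2. ~[](a | ~a), u
3. <>~a, u
4. ~(a | ~a), v
5. ~a, v
6. a, v
Accessibility: uRu, uRv, vRv
Branch closes: a and ~a both at v.
Every branch closes; the branch above is one of them.

Unsatisfiable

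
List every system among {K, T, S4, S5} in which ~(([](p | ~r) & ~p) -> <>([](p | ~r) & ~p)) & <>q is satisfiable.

K

T-tableau for the formula:
1. ~(([](p | ~r) & ~p) -> <>([](p | ~r) & ~p)) & <>q, w0
2. ~(([](p | ~r) & ~p) -> <>([](p | ~r) & ~p)), w0
3. <>q, w0
4. [](p | ~r) & ~p, w0
5. ~<>([](p | ~r) & ~p), w0
6. [](p | ~r), w0
7. ~p, w0
8. ~([](p | ~r) & ~p), w0
9. p | ~r, w0
10. ~[](p | ~r), w0
11. ~r, w0
12. q, w1
13. ~([](p | ~r) & ~p), w1
14. p | ~r, w1
15. p, w1
16. ~r, w1
17. ~(p | ~r), w2
18. ~p, w2
19. r, w2
20. ~([](p | ~r) & ~p), w2
21. p | ~r, w2
22. ~[](p | ~r), w2
23. ~r, w2
Accessibility: w0Rw0, w0Rw1, w0Rw2, w1Rw1, w2Rw2
Branch closes: r and ~r both at w2.
Every branch closes (one shown): unsatisfiable in T, hence also in S4, S5 (every S4/S5-frame is a T-frame).
K-tableau for the formula:
1. ~(([](p | ~r) & ~p) -> <>([](p | ~r) & ~p)) & <>q, w0
2. ~(([](p | ~r) & ~p) -> <>([](p | ~r) & ~p)), w0
3. <>q, w0
4. [](p | ~r) & ~p, w0
5. ~<>([](p | ~r) & ~p), w0
6. [](p | ~r), w0
7. ~p, w0
8. q, w1
9. ~([](p | ~r) & ~p), w1
10. p | ~r, w1
11. p, w1
12. ~r, w1
Accessibility: w0Rw1
Complete open branch: satisfiable in K.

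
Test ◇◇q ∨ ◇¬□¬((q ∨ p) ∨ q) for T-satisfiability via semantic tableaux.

Satisfiable (open branch found)

1. ◇◇q ∨ ◇¬□¬((q ∨ p) ∨ q), u
2. ◇¬□¬((q ∨ p) ∨ q), u   [∨-rule on 1 (branches; this branch)]
3. ¬□¬((q ∨ p) ∨ q), v   [◇-rule on 2: fresh world v, uRv]
4. (q ∨ p) ∨ q, w   [¬□-rule on 3: fresh world w, vRw]
5. q, w   [∨-rule on 4 (branches; this branch)]
Accessibility: uRu, uRv, vRv, vRw, wRw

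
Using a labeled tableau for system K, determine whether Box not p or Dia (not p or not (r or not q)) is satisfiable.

1. Box not p or Dia (not p or not (r or not q)), u
2. Dia (not p or not (r or not q)), u
3. not p or not (r or not q), v
4. not (r or not q), v
5. not r, v
6. q, v
Accessibility: uRv

Yes, satisfiable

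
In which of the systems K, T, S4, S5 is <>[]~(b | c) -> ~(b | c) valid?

S5

S4-tableau for the negation ~(<>[]~(b | c) -> ~(b | c)):
1. ~(<>[]~(b | c) -> ~(b | c)), w0
2. <>[]~(b | c), w0
3. b | c, w0
4. c, w0
5. []~(b | c), w1
6. ~(b | c), w1
7. ~b, w1
8. ~c, w1
Accessibility: w0Rw0, w0Rw1, w1Rw1
Complete open branch: countermodel on an S4-frame, so not valid in S4, nor in K, T (the same frame is also a K-frame and a T-frame).
S5-tableau for the negation ~(<>[]~(b | c) -> ~(b | c)):
1. ~(<>[]~(b | c) -> ~(b | c)), w0
2. <>[]~(b | c), w0
3. b | c, w0
4. c, w0
5. []~(b | c), w1
6. ~(b | c), w0
7. ~b, w0
8. ~c, w0
Accessibility: w0Rw0, w0Rw1, w1Rw0, w1Rw1
Branch closes: c and ~c both at w0.
Every branch closes (one shown): valid in S5.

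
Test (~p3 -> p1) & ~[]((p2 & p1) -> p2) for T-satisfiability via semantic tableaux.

1. (~p3 -> p1) & ~[]((p2 & p1) -> p2), 0
2. ~p3 -> p1, 0
3. ~[]((p2 & p1) -> p2), 0
4. p1, 0
5. ~((p2 & p1) -> p2), 1
6. p2 & p1, 1
7. ~p2, 1
8. p2, 1
9. p1, 1
Accessibility: 0R0, 0R1, 1R1
Branch closes: p2 and ~p2 both at 1.
Every branch closes; the branch above is one of them.

Unsatisfiable (every branch closes)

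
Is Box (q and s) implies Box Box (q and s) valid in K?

Tableau for the negation not (Box (q and s) implies Box Box (q and s)):
1. not (Box (q and s) implies Box Box (q and s)), u
2. Box (q and s), u
3. not Box Box (q and s), u
4. not Box (q and s), v
5. q and s, v
6. q, v
7. s, v
8. not (q and s), w
9. not s, w
Accessibility: uRv, vRw
The negation has an open branch (countermodel exists).

No, not valid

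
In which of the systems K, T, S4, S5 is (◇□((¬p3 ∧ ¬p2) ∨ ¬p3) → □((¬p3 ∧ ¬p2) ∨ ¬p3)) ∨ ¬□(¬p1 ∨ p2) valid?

S5

S4-tableau for the negation ¬((◇□((¬p3 ∧ ¬p2) ∨ ¬p3) → □((¬p3 ∧ ¬p2) ∨ ¬p3)) ∨ ¬□(¬p1 ∨ p2)):
1. ¬((◇□((¬p3 ∧ ¬p2) ∨ ¬p3) → □((¬p3 ∧ ¬p2) ∨ ¬p3)) ∨ ¬□(¬p1 ∨ p2)), u
2. ¬(◇□((¬p3 ∧ ¬p2) ∨ ¬p3) → □((¬p3 ∧ ¬p2) ∨ ¬p3)), u
3. □(¬p1 ∨ p2), u
4. ◇□((¬p3 ∧ ¬p2) ∨ ¬p3), u
5. ¬□((¬p3 ∧ ¬p2) ∨ ¬p3), u
6. ¬p1 ∨ p2, u
7. p2, u
8. □((¬p3 ∧ ¬p2) ∨ ¬p3), v
9. ¬p1 ∨ p2, v
10. (¬p3 ∧ ¬p2) ∨ ¬p3, v
11. p2, v
12. ¬p3, v
13. ¬((¬p3 ∧ ¬p2) ∨ ¬p3), w
14. ¬(¬p3 ∧ ¬p2), w
15. p3, w
16. ¬p1 ∨ p2, w
17. p2, w
Accessibility: uRu, uRv, uRw, vRv, wRw
Complete open branch: countermodel on an S4-frame, so not valid in S4, nor in K, T (the same frame is also a K-frame and a T-frame).
S5-tableau for the negation ¬((◇□((¬p3 ∧ ¬p2) ∨ ¬p3) → □((¬p3 ∧ ¬p2) ∨ ¬p3)) ∨ ¬□(¬p1 ∨ p2)):
1. ¬((◇□((¬p3 ∧ ¬p2) ∨ ¬p3) → □((¬p3 ∧ ¬p2) ∨ ¬p3)) ∨ ¬□(¬p1 ∨ p2)), u
2. ¬(◇□((¬p3 ∧ ¬p2) ∨ ¬p3) → □((¬p3 ∧ ¬p2) ∨ ¬p3)), u
3. □(¬p1 ∨ p2), u
4. ◇□((¬p3 ∧ ¬p2) ∨ ¬p3), u
5. ¬□((¬p3 ∧ ¬p2) ∨ ¬p3), u
6. ¬p1 ∨ p2, u
7. ¬p1, u
8. □((¬p3 ∧ ¬p2) ∨ ¬p3), v
9. ¬p1 ∨ p2, v
10. (¬p3 ∧ ¬p2) ∨ ¬p3, u
11. (¬p3 ∧ ¬p2) ∨ ¬p3, v
12. ¬p1, v
13. ¬p3 ∧ ¬p2, u
14. ¬p3, u
15. ¬p2, u
16. ¬p3 ∧ ¬p2, v
17. ¬p3, v
18. ¬p2, v
19. ¬((¬p3 ∧ ¬p2) ∨ ¬p3), w
20. ¬(¬p3 ∧ ¬p2), w
21. p3, w
22. ¬p1 ∨ p2, w
23. (¬p3 ∧ ¬p2) ∨ ¬p3, w
24. p2, w
25. ¬p3 ∧ ¬p2, w
26. ¬p3, w
27. ¬p2, w
Accessibility: uRu, uRv, uRw, vRu, vRv, vRw, wRu, wRv, wRw
Branch closes: p3 and ¬p3 both at w.
Every branch closes (one shown): valid in S5.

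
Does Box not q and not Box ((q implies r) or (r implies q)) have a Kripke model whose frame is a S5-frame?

1. Box not q and not Box ((q implies r) or (r implies q)), w0
2. Box not q, w0
3. not Box ((q implies r) or (r implies q)), w0
4. not q, w0
5. not ((q implies r) or (r implies q)), w1
6. not (q implies r), w1
7. not (r implies q), w1
8. q, w1
9. not r, w1
10. r, w1
11. not q, w1
Accessibility: w0Rw0, w0Rw1, w1Rw0, w1Rw1
Branch closes: r and not r both at w1.
All branches of the tableau close; one closing branch shown above.

Unsatisfiable (every branch closes)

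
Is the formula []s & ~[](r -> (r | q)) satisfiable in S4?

1. []s & ~[](r -> (r | q)), u
2. []s, u
3. ~[](r -> (r | q)), u
4. s, u
5. ~(r -> (r | q)), v
6. r, v
7. ~(r | q), v
8. ~r, v
9. ~q, v
Accessibility: uRu, uRv, vRv
Branch closes: r and ~r both at v.
(One branch shown.) All branches close.

Unsatisfiable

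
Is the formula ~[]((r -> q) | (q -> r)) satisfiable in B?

Unsatisfiable

1. ~[]((r -> q) | (q -> r)), w0
2. ~((r -> q) | (q -> r)), w1
3. ~(r -> q), w1
4. ~(q -> r), w1
5. r, w1
6. ~q, w1
7. q, w1
8. ~r, w1
Accessibility: w0Rw0, w0Rw1, w1Rw0, w1Rw1
Branch closes: q and ~q both at w1.
All branches of the tableau close; one closing branch shown above.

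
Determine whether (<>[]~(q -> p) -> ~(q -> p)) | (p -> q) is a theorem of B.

Yes, valid

Tableau for the negation ~((<>[]~(q -> p) -> ~(q -> p)) | (p -> q)):
1. ~((<>[]~(q -> p) -> ~(q -> p)) | (p -> q)), u
2. ~(<>[]~(q -> p) -> ~(q -> p)), u   [~|-rule on 1]
3. ~(p -> q), u   [~|-rule on 1]
4. <>[]~(q -> p), u   [~->-rule on 2]
5. q -> p, u   [~->-rule on 2]
6. p, u   [~->-rule on 3]
7. ~q, u   [~->-rule on 3]
8. []~(q -> p), v   [<>-rule on 4: fresh world v, uRv]
9. ~(q -> p), u   [[]-rule on 8 via vRu]
10. q, u   [~->-rule on 9]
11. ~p, u   [~->-rule on 9]
Accessibility: uRu, uRv, vRu, vRv
Branch closes: q and ~q both at u.
Every branch of the negation's tableau closes; the branch above is one of them.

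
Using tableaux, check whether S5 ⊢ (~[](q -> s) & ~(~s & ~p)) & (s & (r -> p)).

Tableau for the negation ~((~[](q -> s) & ~(~s & ~p)) & (s & (r -> p))):
1. ~((~[](q -> s) & ~(~s & ~p)) & (s & (r -> p))), w0
2. ~(s & (r -> p)), w0
3. ~(r -> p), w0
4. r, w0
5. ~p, w0
Accessibility: w0Rw0
The negation has an open branch (countermodel exists).

No, not valid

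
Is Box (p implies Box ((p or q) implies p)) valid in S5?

Tableau for the negation not Box (p implies Box ((p or q) implies p)):
1. not Box (p implies Box ((p or q) implies p)), 0
2. not (p implies Box ((p or q) implies p)), 1
3. p, 1
4. not Box ((p or q) implies p), 1
5. not ((p or q) implies p), 2
6. p or q, 2
7. not p, 2
8. q, 2
Accessibility: 0R0, 0R1, 0R2, 1R0, 1R1, 1R2, 2R0, 2R1, 2R2
The negation has an open branch (countermodel exists).

No, not valid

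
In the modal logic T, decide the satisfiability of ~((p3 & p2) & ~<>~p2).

Yes, satisfiable

1. ~((p3 & p2) & ~<>~p2), w0
2. <>~p2, w0
3. ~p2, w1
Accessibility: w0Rw0, w0Rw1, w1Rw1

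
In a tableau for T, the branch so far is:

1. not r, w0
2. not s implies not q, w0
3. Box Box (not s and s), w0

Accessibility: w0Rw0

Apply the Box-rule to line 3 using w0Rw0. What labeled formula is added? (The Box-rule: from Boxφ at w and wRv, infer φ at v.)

Box (not s and s), w0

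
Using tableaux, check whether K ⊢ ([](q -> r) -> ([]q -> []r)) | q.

Valid

Tableau for the negation ~(([](q -> r) -> ([]q -> []r)) | q):
1. ~(([](q -> r) -> ([]q -> []r)) | q), w0
2. ~([](q -> r) -> ([]q -> []r)), w0   [~|-rule on 1]
3. ~q, w0   [~|-rule on 1]
4. [](q -> r), w0   [~->-rule on 2]
5. ~([]q -> []r), w0   [~->-rule on 2]
6. []q, w0   [~->-rule on 5]
7. ~[]r, w0   [~->-rule on 5]
8. ~r, w1   [~[]-rule on 7: fresh world w1, w0Rw1]
9. q -> r, w1   [[]-rule on 4 via w0Rw1]
10. q, w1   [[]-rule on 6 via w0Rw1]
11. r, w1   [->-rule on 9 (branches; this branch)]
Accessibility: w0Rw1
Branch closes: r and ~r both at w1.
Every branch of the negation's tableau closes; the branch above is one of them.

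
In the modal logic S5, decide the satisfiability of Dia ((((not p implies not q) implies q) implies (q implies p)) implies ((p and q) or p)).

1. Dia ((((not p implies not q) implies q) implies (q implies p)) implies ((p and q) or p)), w0
2. (((not p implies not q) implies q) implies (q implies p)) implies ((p and q) or p), w1
3. (p and q) or p, w1
4. p, w1
Accessibility: w0Rw0, w0Rw1, w1Rw0, w1Rw1

Satisfiable (open branch found)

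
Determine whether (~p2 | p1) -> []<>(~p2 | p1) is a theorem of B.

Valid in B

Tableau for the negation ~((~p2 | p1) -> []<>(~p2 | p1)):
1. ~((~p2 | p1) -> []<>(~p2 | p1)), w0
2. ~p2 | p1, w0
3. ~[]<>(~p2 | p1), w0
4. p1, w0
5. ~<>(~p2 | p1), w1
6. ~(~p2 | p1), w0
7. p2, w0
8. ~p1, w0
Accessibility: w0Rw0, w0Rw1, w1Rw0, w1Rw1
Branch closes: p1 and ~p1 both at w0.
All branches of the negation close; one closing branch shown above.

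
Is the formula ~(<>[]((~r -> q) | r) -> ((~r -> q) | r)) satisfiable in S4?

Satisfiable (open branch found)

1. ~(<>[]((~r -> q) | r) -> ((~r -> q) | r)), u
2. <>[]((~r -> q) | r), u
3. ~((~r -> q) | r), u
4. ~(~r -> q), u
5. ~r, u
6. ~q, u
7. []((~r -> q) | r), v
8. (~r -> q) | r, v
9. r, v
Accessibility: uRu, uRv, vRv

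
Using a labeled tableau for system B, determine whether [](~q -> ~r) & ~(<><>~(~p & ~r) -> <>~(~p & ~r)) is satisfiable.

1. [](~q -> ~r) & ~(<><>~(~p & ~r) -> <>~(~p & ~r)), u
2. [](~q -> ~r), u   [&-rule on 1]
3. ~(<><>~(~p & ~r) -> <>~(~p & ~r)), u   [&-rule on 1]
4. <><>~(~p & ~r), u   [~->-rule on 3]
5. ~<>~(~p & ~r), u   [~->-rule on 3]
6. ~q -> ~r, u   [[]-rule on 2 via uRu]
7. ~p & ~r, u   [~<>-rule on 5 via uRu]
8. ~p, u   [&-rule on 7]
9. ~r, u   [&-rule on 7]
10. <>~(~p & ~r), v   [<>-rule on 4: fresh world v, uRv]
11. ~q -> ~r, v   [[]-rule on 2 via uRv]
12. ~p & ~r, v   [~<>-rule on 5 via uRv]
13. ~p, v   [&-rule on 12]
14. ~r, v   [&-rule on 12]
15. ~(~p & ~r), w   [<>-rule on 10: fresh world w, vRw]
16. r, w   [~&-rule on 15 (branches; this branch)]
Accessibility: uRu, uRv, vRu, vRv, vRw, wRv, wRw

Satisfiable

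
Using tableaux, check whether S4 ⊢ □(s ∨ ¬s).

Tableau for the negation ¬□(s ∨ ¬s):
1. ¬□(s ∨ ¬s), u
2. ¬(s ∨ ¬s), v
3. ¬s, v
4. s, v
Accessibility: uRu, uRv, vRv
Branch closes: s and ¬s both at v.
Every branch of the negation's tableau closes; the branch above is one of them.

Valid in S4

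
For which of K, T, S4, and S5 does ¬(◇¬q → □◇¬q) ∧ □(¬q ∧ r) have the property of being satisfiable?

K

K-tableau for the formula:
1. ¬(◇¬q → □◇¬q) ∧ □(¬q ∧ r), 0
2. ¬(◇¬q → □◇¬q), 0
3. □(¬q ∧ r), 0
4. ◇¬q, 0
5. ¬□◇¬q, 0
6. ¬q, 1
7. ¬q ∧ r, 1
8. r, 1
9. ¬◇¬q, 2
10. ¬q ∧ r, 2
11. ¬q, 2
12. r, 2
Accessibility: 0R1, 0R2
Complete open branch: satisfiable in K.
T-tableau for the formula:
1. ¬(◇¬q → □◇¬q) ∧ □(¬q ∧ r), 0
2. ¬(◇¬q → □◇¬q), 0
3. □(¬q ∧ r), 0
4. ◇¬q, 0
5. ¬□◇¬q, 0
6. ¬q ∧ r, 0
7. ¬q, 0
8. r, 0
9. ¬q, 1
10. ¬q ∧ r, 1
11. r, 1
12. ¬◇¬q, 2
13. ¬q ∧ r, 2
14. ¬q, 2
15. r, 2
16. q, 2
Accessibility: 0R0, 0R1, 0R2, 1R1, 2R2
Branch closes: q and ¬q both at 2.
Every branch closes (one shown): unsatisfiable in T, hence also in S4, S5 (every S4/S5-frame is a T-frame).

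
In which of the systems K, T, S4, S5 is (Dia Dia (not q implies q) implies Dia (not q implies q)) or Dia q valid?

S4, S5

T-tableau for the negation not ((Dia Dia (not q implies q) implies Dia (not q implies q)) or Dia q):
1. not ((Dia Dia (not q implies q) implies Dia (not q implies q)) or Dia q), w0
2. not (Dia Dia (not q implies q) implies Dia (not q implies q)), w0
3. not Dia q, w0
4. Dia Dia (not q implies q), w0
5. not Dia (not q implies q), w0
6. not q, w0
7. not (not q implies q), w0
8. Dia (not q implies q), w1
9. not q, w1
10. not (not q implies q), w1
11. not q implies q, w2
12. q, w2
Accessibility: w0Rw0, w0Rw1, w1Rw1, w1Rw2, w2Rw2
Complete open branch: countermodel on a T-frame, so not valid in T, nor in K (the same frame is also a K-frame).
S4-tableau for the negation not ((Dia Dia (not q implies q) implies Dia (not q implies q)) or Dia q):
1. not ((Dia Dia (not q implies q) implies Dia (not q implies q)) or Dia q), w0
2. not (Dia Dia (not q implies q) implies Dia (not q implies q)), w0
3. not Dia q, w0
4. Dia Dia (not q implies q), w0
5. not Dia (not q implies q), w0
6. not q, w0
7. not (not q implies q), w0
8. Dia (not q implies q), w1
9. not q, w1
10. not (not q implies q), w1
11. not q implies q, w2
12. not q, w2
13. not (not q implies q), w2
14. q, w2
Accessibility: w0Rw0, w0Rw1, w0Rw2, w1Rw1, w1Rw2, w2Rw2
Branch closes: q and not q both at w2.
Every branch closes (one shown): valid in S4, hence also in S5 (every theorem of S4 is a theorem of S5).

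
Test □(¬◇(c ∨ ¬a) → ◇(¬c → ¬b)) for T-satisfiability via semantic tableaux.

1. □(¬◇(c ∨ ¬a) → ◇(¬c → ¬b)), w0
2. ¬◇(c ∨ ¬a) → ◇(¬c → ¬b), w0
3. ◇(¬c → ¬b), w0
4. ¬c → ¬b, w1
5. ¬◇(c ∨ ¬a) → ◇(¬c → ¬b), w1
6. ¬b, w1
7. ◇(¬c → ¬b), w1
8. ¬c → ¬b, w2
9. ¬b, w2
Accessibility: w0Rw0, w0Rw1, w1Rw1, w1Rw2, w2Rw2

Satisfiable (open branch found)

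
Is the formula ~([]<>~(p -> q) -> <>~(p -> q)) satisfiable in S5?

Unsatisfiable (every branch closes)

1. ~([]<>~(p -> q) -> <>~(p -> q)), u
2. []<>~(p -> q), u
3. ~<>~(p -> q), u
4. <>~(p -> q), u
5. p -> q, u
6. q, u
7. ~(p -> q), v
8. p, v
9. ~q, v
10. <>~(p -> q), v
11. p -> q, v
12. q, v
Accessibility: uRu, uRv, vRu, vRv
Branch closes: q and ~q both at v.
(One branch shown.) All branches close.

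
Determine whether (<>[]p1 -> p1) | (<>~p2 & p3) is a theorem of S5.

Tableau for the negation ~((<>[]p1 -> p1) | (<>~p2 & p3)):
1. ~((<>[]p1 -> p1) | (<>~p2 & p3)), u
2. ~(<>[]p1 -> p1), u
3. ~(<>~p2 & p3), u
4. <>[]p1, u
5. ~p1, u
6. ~<>~p2, u
7. p2, u
8. []p1, v
9. p2, v
10. p1, u
Accessibility: uRu, uRv, vRu, vRv
Branch closes: p1 and ~p1 both at u.
All branches of the negation close; one closing branch shown above.

Valid in S5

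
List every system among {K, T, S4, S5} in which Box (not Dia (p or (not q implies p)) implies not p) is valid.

T-tableau for the negation not Box (not Dia (p or (not q implies p)) implies not p):
1. not Box (not Dia (p or (not q implies p)) implies not p), u
2. not (not Dia (p or (not q implies p)) implies not p), v
3. not Dia (p or (not q implies p)), v
4. p, v
5. not (p or (not q implies p)), v
6. not p, v
7. not (not q implies p), v
Accessibility: uRu, uRv, vRv
Branch closes: p and not p both at v.
Every branch closes (one shown): valid in T, hence also in S4, S5 (every theorem of T is a theorem of S4 and S5).
K-tableau for the negation not Box (not Dia (p or (not q implies p)) implies not p):
1. not Box (not Dia (p or (not q implies p)) implies not p), u
2. not (not Dia (p or (not q implies p)) implies not p), v
3. not Dia (p or (not q implies p)), v
4. p, v
Accessibility: uRv
Complete open branch: countermodel on a K-frame, so not valid in K.

T, S4, S5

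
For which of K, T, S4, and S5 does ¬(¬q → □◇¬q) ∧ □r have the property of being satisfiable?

K, T, S4

S5-tableau for the formula:
1. ¬(¬q → □◇¬q) ∧ □r, w0
2. ¬(¬q → □◇¬q), w0
3. □r, w0
4. ¬q, w0
5. ¬□◇¬q, w0
6. r, w0
7. ¬◇¬q, w1
8. r, w1
9. q, w0
Accessibility: w0Rw0, w0Rw1, w1Rw0, w1Rw1
Branch closes: q and ¬q both at w0.
Every branch closes (one shown): unsatisfiable in S5.
S4-tableau for the formula:
1. ¬(¬q → □◇¬q) ∧ □r, w0
2. ¬(¬q → □◇¬q), w0
3. □r, w0
4. ¬q, w0
5. ¬□◇¬q, w0
6. r, w0
7. ¬◇¬q, w1
8. r, w1
9. q, w1
Accessibility: w0Rw0, w0Rw1, w1Rw1
Complete open branch: satisfiable in S4, hence also in K, T (this S4-model is also a K-model and a T-model).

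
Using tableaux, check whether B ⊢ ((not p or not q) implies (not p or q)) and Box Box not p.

Invalid (countermodel exists)

Tableau for the negation not (((not p or not q) implies (not p or q)) and Box Box not p):
1. not (((not p or not q) implies (not p or q)) and Box Box not p), u
2. not Box Box not p, u
3. not Box not p, v
4. p, w
Accessibility: uRu, uRv, vRu, vRv, vRw, wRv, wRw
The negation has an open branch (countermodel exists).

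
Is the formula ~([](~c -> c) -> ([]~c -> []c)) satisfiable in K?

1. ~([](~c -> c) -> ([]~c -> []c)), 0
2. [](~c -> c), 0
3. ~([]~c -> []c), 0
4. []~c, 0
5. ~[]c, 0
6. ~c, 1
7. ~c -> c, 1
8. c, 1
Accessibility: 0R1
Branch closes: c and ~c both at 1.
All branches of the tableau close; one closing branch shown above.

No, unsatisfiable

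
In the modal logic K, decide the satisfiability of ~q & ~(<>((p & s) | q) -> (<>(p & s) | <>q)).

Unsatisfiable

1. ~q & ~(<>((p & s) | q) -> (<>(p & s) | <>q)), 0
2. ~q, 0
3. ~(<>((p & s) | q) -> (<>(p & s) | <>q)), 0
4. <>((p & s) | q), 0
5. ~(<>(p & s) | <>q), 0
6. ~<>(p & s), 0
7. ~<>q, 0
8. (p & s) | q, 1
9. ~(p & s), 1
10. ~q, 1
11. p & s, 1
12. p, 1
13. s, 1
14. ~s, 1
Accessibility: 0R1
Branch closes: s and ~s both at 1.
Every branch closes; the branch above is one of them.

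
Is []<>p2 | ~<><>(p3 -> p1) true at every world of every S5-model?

Tableau for the negation ~([]<>p2 | ~<><>(p3 -> p1)):
1. ~([]<>p2 | ~<><>(p3 -> p1)), u
2. ~[]<>p2, u
3. <><>(p3 -> p1), u
4. ~<>p2, v
5. ~p2, u
6. ~p2, v
7. <>(p3 -> p1), w
8. ~p2, w
9. p3 -> p1, x
10. ~p2, x
11. p1, x
Accessibility: uRu, uRv, uRw, uRx, vRu, vRv, vRw, vRx, wRu, wRv, wRw, wRx, xRu, xRv, xRw, xRx
The negation has an open branch (countermodel exists).

Invalid (countermodel exists)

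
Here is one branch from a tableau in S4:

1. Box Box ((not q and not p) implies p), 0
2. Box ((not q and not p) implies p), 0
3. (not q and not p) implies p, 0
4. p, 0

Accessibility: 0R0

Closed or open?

Open

No atom appears with both signs at the same world.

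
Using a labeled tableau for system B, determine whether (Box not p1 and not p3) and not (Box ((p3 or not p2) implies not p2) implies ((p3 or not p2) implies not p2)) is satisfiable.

No, unsatisfiable

1. (Box not p1 and not p3) and not (Box ((p3 or not p2) implies not p2) implies ((p3 or not p2) implies not p2)), 0
2. Box not p1 and not p3, 0
3. not (Box ((p3 or not p2) implies not p2) implies ((p3 or not p2) implies not p2)), 0
4. Box not p1, 0
5. not p3, 0
6. Box ((p3 or not p2) implies not p2), 0
7. not ((p3 or not p2) implies not p2), 0
8. p3 or not p2, 0
9. p2, 0
10. not p1, 0
11. (p3 or not p2) implies not p2, 0
12. not p2, 0
Accessibility: 0R0
Branch closes: p2 and not p2 both at 0.
All branches of the tableau close; one closing branch shown above.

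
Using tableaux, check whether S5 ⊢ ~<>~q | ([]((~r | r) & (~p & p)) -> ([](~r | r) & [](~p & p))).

Tableau for the negation ~(~<>~q | ([]((~r | r) & (~p & p)) -> ([](~r | r) & [](~p & p)))):
1. ~(~<>~q | ([]((~r | r) & (~p & p)) -> ([](~r | r) & [](~p & p)))), u
2. <>~q, u   [~|-rule on 1]
3. ~([]((~r | r) & (~p & p)) -> ([](~r | r) & [](~p & p))), u   [~|-rule on 1]
4. []((~r | r) & (~p & p)), u   [~->-rule on 3]
5. ~([](~r | r) & [](~p & p)), u   [~->-rule on 3]
6. (~r | r) & (~p & p), u   [[]-rule on 4 via uRu]
7. ~r | r, u   [&-rule on 6]
8. ~p & p, u   [&-rule on 6]
9. ~p, u   [&-rule on 8]
10. p, u   [&-rule on 8]
Accessibility: uRu
Branch closes: p and ~p both at u.
Every branch of the negation's tableau closes; the branch above is one of them.

Valid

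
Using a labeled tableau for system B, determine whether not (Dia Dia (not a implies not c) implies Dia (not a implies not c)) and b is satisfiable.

Satisfiable (open branch found)

1. not (Dia Dia (not a implies not c) implies Dia (not a implies not c)) and b, u
2. not (Dia Dia (not a implies not c) implies Dia (not a implies not c)), u   [and-rule on 1]
3. b, u   [and-rule on 1]
4. Dia Dia (not a implies not c), u   [neg-implies-rule on 2]
5. not Dia (not a implies not c), u   [neg-implies-rule on 2]
6. not (not a implies not c), u   [neg-Dia-rule on 5 via uRu]
7. not a, u   [neg-implies-rule on 6]
8. c, u   [neg-implies-rule on 6]
9. Dia (not a implies not c), v   [Dia-rule on 4: fresh world v, uRv]
10. not (not a implies not c), v   [neg-Dia-rule on 5 via uRv]
11. not a, v   [neg-implies-rule on 10]
12. c, v   [neg-implies-rule on 10]
13. not a implies not c, w   [Dia-rule on 9: fresh world w, vRw]
14. not c, w   [implies-rule on 13 (branches; this branch)]
Accessibility: uRu, uRv, vRu, vRv, vRw, wRv, wRw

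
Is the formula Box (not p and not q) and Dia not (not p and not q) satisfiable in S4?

Unsatisfiable (every branch closes)

1. Box (not p and not q) and Dia not (not p and not q), 0
2. Box (not p and not q), 0   [and-rule on 1]
3. Dia not (not p and not q), 0   [and-rule on 1]
4. not p and not q, 0   [Box-rule on 2 via 0R0]
5. not p, 0   [and-rule on 4]
6. not q, 0   [and-rule on 4]
7. not (not p and not q), 1   [Dia-rule on 3: fresh world 1, 0R1]
8. not p and not q, 1   [Box-rule on 2 via 0R1]
9. not p, 1   [and-rule on 8]
10. not q, 1   [and-rule on 8]
11. q, 1   [neg-and-rule on 7 (branches; this branch)]
Accessibility: 0R0, 0R1, 1R1
Branch closes: q and not q both at 1.
Every branch closes; the branch above is one of them.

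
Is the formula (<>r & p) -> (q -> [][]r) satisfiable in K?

1. (<>r & p) -> (q -> [][]r), 0
2. q -> [][]r, 0
3. [][]r, 0

Satisfiable (open branch found)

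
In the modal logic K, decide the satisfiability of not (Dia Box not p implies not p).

Satisfiable

1. not (Dia Box not p implies not p), w0
2. Dia Box not p, w0
3. p, w0
4. Box not p, w1
Accessibility: w0Rw1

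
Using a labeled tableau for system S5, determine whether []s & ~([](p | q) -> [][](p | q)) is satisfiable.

1. []s & ~([](p | q) -> [][](p | q)), u
2. []s, u
3. ~([](p | q) -> [][](p | q)), u
4. [](p | q), u
5. ~[][](p | q), u
6. s, u
7. p | q, u
8. q, u
9. ~[](p | q), v
10. s, v
11. p | q, v
12. q, v
13. ~(p | q), w
14. ~p, w
15. ~q, w
16. s, w
17. p | q, w
18. q, w
Accessibility: uRu, uRv, uRw, vRu, vRv, vRw, wRu, wRv, wRw
Branch closes: q and ~q both at w.
(One branch shown.) All branches close.

No, unsatisfiable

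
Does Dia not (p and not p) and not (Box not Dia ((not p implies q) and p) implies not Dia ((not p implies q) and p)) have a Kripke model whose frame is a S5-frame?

1. Dia not (p and not p) and not (Box not Dia ((not p implies q) and p) implies not Dia ((not p implies q) and p)), u
2. Dia not (p and not p), u
3. not (Box not Dia ((not p implies q) and p) implies not Dia ((not p implies q) and p)), u
4. Box not Dia ((not p implies q) and p), u
5. Dia ((not p implies q) and p), u
6. not Dia ((not p implies q) and p), u
7. not ((not p implies q) and p), u
8. not (not p implies q), u
9. not p, u
10. not q, u
11. not (p and not p), v
12. not Dia ((not p implies q) and p), v
13. not ((not p implies q) and p), v
14. not p, v
15. not (not p implies q), v
16. not q, v
17. (not p implies q) and p, w
18. not p implies q, w
19. p, w
20. not Dia ((not p implies q) and p), w
21. not ((not p implies q) and p), w
22. q, w
23. not (not p implies q), w
24. not p, w
25. not q, w
Accessibility: uRu, uRv, uRw, vRu, vRv, vRw, wRu, wRv, wRw
Branch closes: p and not p both at w.
All branches of the tableau close; one closing branch shown above.

Unsatisfiable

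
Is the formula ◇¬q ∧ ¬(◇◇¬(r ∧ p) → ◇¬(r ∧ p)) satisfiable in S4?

1. ◇¬q ∧ ¬(◇◇¬(r ∧ p) → ◇¬(r ∧ p)), w0
2. ◇¬q, w0   [∧-rule on 1]
3. ¬(◇◇¬(r ∧ p) → ◇¬(r ∧ p)), w0   [∧-rule on 1]
4. ◇◇¬(r ∧ p), w0   [¬→-rule on 3]
5. ¬◇¬(r ∧ p), w0   [¬→-rule on 3]
6. r ∧ p, w0   [¬◇-rule on 5 via w0Rw0]
7. r, w0   [∧-rule on 6]
8. p, w0   [∧-rule on 6]
9. ¬q, w1   [◇-rule on 2: fresh world w1, w0Rw1]
10. r ∧ p, w1   [¬◇-rule on 5 via w0Rw1]
11. r, w1   [∧-rule on 10]
12. p, w1   [∧-rule on 10]
13. ◇¬(r ∧ p), w2   [◇-rule on 4: fresh world w2, w0Rw2]
14. r ∧ p, w2   [¬◇-rule on 5 via w0Rw2]
15. r, w2   [∧-rule on 14]
16. p, w2   [∧-rule on 14]
17. ¬(r ∧ p), w3   [◇-rule on 13: fresh world w3, w2Rw3]
18. r ∧ p, w3   [¬◇-rule on 5 via w0Rw3]
19. r, w3   [∧-rule on 18]
20. p, w3   [∧-rule on 18]
21. ¬p, w3   [¬∧-rule on 17 (branches; this branch)]
Accessibility: w0Rw0, w0Rw1, w0Rw2, w0Rw3, w1Rw1, w2Rw2, w2Rw3, w3Rw3
Branch closes: p and ¬p both at w3.
All branches of the tableau close; one closing branch shown above.

Unsatisfiable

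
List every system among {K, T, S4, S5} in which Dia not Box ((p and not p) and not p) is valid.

T, S4, S5

K-tableau for the negation not Dia not Box ((p and not p) and not p):
1. not Dia not Box ((p and not p) and not p), u
Complete open branch: countermodel on a K-frame, so not valid in K.
T-tableau for the negation not Dia not Box ((p and not p) and not p):
1. not Dia not Box ((p and not p) and not p), u
2. Box ((p and not p) and not p), u
3. (p and not p) and not p, u
4. p and not p, u
5. not p, u
6. p, u
Accessibility: uRu
Branch closes: p and not p both at u.
Every branch closes (one shown): valid in T, hence also in S4, S5 (every theorem of T is a theorem of S4 and S5).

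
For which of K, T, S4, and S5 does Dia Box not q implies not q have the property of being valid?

S4-tableau for the negation not (Dia Box not q implies not q):
1. not (Dia Box not q implies not q), u
2. Dia Box not q, u
3. q, u
4. Box not q, v
5. not q, v
Accessibility: uRu, uRv, vRv
Complete open branch: countermodel on an S4-frame, so not valid in S4, nor in K, T (the same frame is also a K-frame and a T-frame).
S5-tableau for the negation not (Dia Box not q implies not q):
1. not (Dia Box not q implies not q), u
2. Dia Box not q, u
3. q, u
4. Box not q, v
5. not q, u
Accessibility: uRu, uRv, vRu, vRv
Branch closes: q and not q both at u.
Every branch closes (one shown): valid in S5.

S5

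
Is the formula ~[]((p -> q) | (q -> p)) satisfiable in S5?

1. ~[]((p -> q) | (q -> p)), 0
2. ~((p -> q) | (q -> p)), 1   [~[]-rule on 1: fresh world 1, 0R1]
3. ~(p -> q), 1   [~|-rule on 2]
4. ~(q -> p), 1   [~|-rule on 2]
5. p, 1   [~->-rule on 3]
6. ~q, 1   [~->-rule on 3]
7. q, 1   [~->-rule on 4]
8. ~p, 1   [~->-rule on 4]
Accessibility: 0R0, 0R1, 1R0, 1R1
Branch closes: q and ~q both at 1.
(One branch shown.) All branches close.

Unsatisfiable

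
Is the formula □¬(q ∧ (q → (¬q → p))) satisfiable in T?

Satisfiable (open branch found)

1. □¬(q ∧ (q → (¬q → p))), u
2. ¬(q ∧ (q → (¬q → p))), u
3. ¬q, u
Accessibility: uRu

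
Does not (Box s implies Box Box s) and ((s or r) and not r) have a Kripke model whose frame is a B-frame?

Yes, satisfiable

1. not (Box s implies Box Box s) and ((s or r) and not r), 0
2. not (Box s implies Box Box s), 0
3. (s or r) and not r, 0
4. Box s, 0
5. not Box Box s, 0
6. s or r, 0
7. not r, 0
8. s, 0
9. not Box s, 1
10. s, 1
11. not s, 2
Accessibility: 0R0, 0R1, 1R0, 1R1, 1R2, 2R1, 2R2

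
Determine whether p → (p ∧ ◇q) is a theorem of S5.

Tableau for the negation ¬(p → (p ∧ ◇q)):
1. ¬(p → (p ∧ ◇q)), 0
2. p, 0
3. ¬(p ∧ ◇q), 0
4. ¬◇q, 0
5. ¬q, 0
Accessibility: 0R0
The negation has an open branch (countermodel exists).

Invalid (countermodel exists)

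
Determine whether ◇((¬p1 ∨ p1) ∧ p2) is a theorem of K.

Tableau for the negation ¬◇((¬p1 ∨ p1) ∧ p2):
1. ¬◇((¬p1 ∨ p1) ∧ p2), w0
The negation has an open branch (countermodel exists).

No, not valid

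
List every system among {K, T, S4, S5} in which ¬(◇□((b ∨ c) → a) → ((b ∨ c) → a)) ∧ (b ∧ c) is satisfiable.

S4-tableau for the formula:
1. ¬(◇□((b ∨ c) → a) → ((b ∨ c) → a)) ∧ (b ∧ c), u
2. ¬(◇□((b ∨ c) → a) → ((b ∨ c) → a)), u
3. b ∧ c, u
4. ◇□((b ∨ c) → a), u
5. ¬((b ∨ c) → a), u
6. b, u
7. c, u
8. b ∨ c, u
9. ¬a, u
10. □((b ∨ c) → a), v
11. (b ∨ c) → a, v
12. a, v
Accessibility: uRu, uRv, vRv
Complete open branch: satisfiable in S4, hence also in K, T (this S4-model is also a K-model and a T-model).
S5-tableau for the formula:
1. ¬(◇□((b ∨ c) → a) → ((b ∨ c) → a)) ∧ (b ∧ c), u
2. ¬(◇□((b ∨ c) → a) → ((b ∨ c) → a)), u
3. b ∧ c, u
4. ◇□((b ∨ c) → a), u
5. ¬((b ∨ c) → a), u
6. b, u
7. c, u
8. b ∨ c, u
9. ¬a, u
10. □((b ∨ c) → a), v
11. (b ∨ c) → a, u
12. (b ∨ c) → a, v
13. ¬(b ∨ c), u
14. ¬b, u
15. ¬c, u
Accessibility: uRu, uRv, vRu, vRv
Branch closes: b and ¬b both at u.
Every branch closes (one shown): unsatisfiable in S5.

K, T, S4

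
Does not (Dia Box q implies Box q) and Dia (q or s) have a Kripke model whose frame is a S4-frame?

1. not (Dia Box q implies Box q) and Dia (q or s), 0
2. not (Dia Box q implies Box q), 0   [and-rule on 1]
3. Dia (q or s), 0   [and-rule on 1]
4. Dia Box q, 0   [neg-implies-rule on 2]
5. not Box q, 0   [neg-implies-rule on 2]
6. q or s, 1   [Dia-rule on 3: fresh world 1, 0R1]
7. s, 1   [or-rule on 6 (branches; this branch)]
8. Box q, 2   [Dia-rule on 4: fresh world 2, 0R2]
9. q, 2   [Box-rule on 8 via 2R2]
10. not q, 3   [neg-Box-rule on 5: fresh world 3, 0R3]
Accessibility: 0R0, 0R1, 0R2, 0R3, 1R1, 2R2, 3R3

Satisfiable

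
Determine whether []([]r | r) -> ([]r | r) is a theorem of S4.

Tableau for the negation ~([]([]r | r) -> ([]r | r)):
1. ~([]([]r | r) -> ([]r | r)), 0
2. []([]r | r), 0   [~->-rule on 1]
3. ~([]r | r), 0   [~->-rule on 1]
4. ~[]r, 0   [~|-rule on 3]
5. ~r, 0   [~|-rule on 3]
6. []r | r, 0   [[]-rule on 2 via 0R0]
7. []r, 0   [|-rule on 6 (branches; this branch)]
8. r, 0   [[]-rule on 7 via 0R0]
Accessibility: 0R0
Branch closes: r and ~r both at 0.
Every branch of the negation's tableau closes; the branch above is one of them.

Valid in S4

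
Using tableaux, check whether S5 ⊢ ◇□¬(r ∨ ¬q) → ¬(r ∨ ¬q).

Yes, valid

Tableau for the negation ¬(◇□¬(r ∨ ¬q) → ¬(r ∨ ¬q)):
1. ¬(◇□¬(r ∨ ¬q) → ¬(r ∨ ¬q)), u
2. ◇□¬(r ∨ ¬q), u
3. r ∨ ¬q, u
4. ¬q, u
5. □¬(r ∨ ¬q), v
6. ¬(r ∨ ¬q), u
7. ¬r, u
8. q, u
Accessibility: uRu, uRv, vRu, vRv
Branch closes: q and ¬q both at u.
Every branch of the negation's tableau closes; the branch above is one of them.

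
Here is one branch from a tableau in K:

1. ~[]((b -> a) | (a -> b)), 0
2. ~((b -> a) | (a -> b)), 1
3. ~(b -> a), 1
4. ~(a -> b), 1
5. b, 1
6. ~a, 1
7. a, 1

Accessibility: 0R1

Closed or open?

Closed

Both a and ~a appear at 1.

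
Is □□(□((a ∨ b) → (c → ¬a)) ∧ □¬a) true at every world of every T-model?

Not valid

Tableau for the negation ¬□□(□((a ∨ b) → (c → ¬a)) ∧ □¬a):
1. ¬□□(□((a ∨ b) → (c → ¬a)) ∧ □¬a), u
2. ¬□(□((a ∨ b) → (c → ¬a)) ∧ □¬a), v
3. ¬(□((a ∨ b) → (c → ¬a)) ∧ □¬a), w
4. ¬□¬a, w
5. a, x
Accessibility: uRu, uRv, vRv, vRw, wRw, wRx, xRx
The negation has an open branch (countermodel exists).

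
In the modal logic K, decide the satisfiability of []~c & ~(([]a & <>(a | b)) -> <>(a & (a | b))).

1. []~c & ~(([]a & <>(a | b)) -> <>(a & (a | b))), u
2. []~c, u
3. ~(([]a & <>(a | b)) -> <>(a & (a | b))), u
4. []a & <>(a | b), u
5. ~<>(a & (a | b)), u
6. []a, u
7. <>(a | b), u
8. a | b, v
9. ~c, v
10. ~(a & (a | b)), v
11. a, v
12. b, v
13. ~(a | b), v
14. ~a, v
15. ~b, v
Accessibility: uRv
Branch closes: a and ~a both at v.
Every branch closes; the branch above is one of them.

No, unsatisfiable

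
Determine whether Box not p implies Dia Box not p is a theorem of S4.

Valid

Tableau for the negation not (Box not p implies Dia Box not p):
1. not (Box not p implies Dia Box not p), w0
2. Box not p, w0   [neg-implies-rule on 1]
3. not Dia Box not p, w0   [neg-implies-rule on 1]
4. not p, w0   [Box-rule on 2 via w0Rw0]
5. not Box not p, w0   [neg-Dia-rule on 3 via w0Rw0]
6. p, w1   [neg-Box-rule on 5: fresh world w1, w0Rw1]
7. not p, w1   [Box-rule on 2 via w0Rw1]
Accessibility: w0Rw0, w0Rw1, w1Rw1
Branch closes: p and not p both at w1.
Every branch of the negation's tableau closes; the branch above is one of them.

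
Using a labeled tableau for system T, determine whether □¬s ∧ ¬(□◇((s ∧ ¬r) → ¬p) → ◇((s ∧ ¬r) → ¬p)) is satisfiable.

1. □¬s ∧ ¬(□◇((s ∧ ¬r) → ¬p) → ◇((s ∧ ¬r) → ¬p)), w0
2. □¬s, w0
3. ¬(□◇((s ∧ ¬r) → ¬p) → ◇((s ∧ ¬r) → ¬p)), w0
4. □◇((s ∧ ¬r) → ¬p), w0
5. ¬◇((s ∧ ¬r) → ¬p), w0
6. ¬s, w0
7. ◇((s ∧ ¬r) → ¬p), w0
8. ¬((s ∧ ¬r) → ¬p), w0
9. s ∧ ¬r, w0
10. p, w0
11. s, w0
12. ¬r, w0
Accessibility: w0Rw0
Branch closes: s and ¬s both at w0.
All branches of the tableau close; one closing branch shown above.

No, unsatisfiable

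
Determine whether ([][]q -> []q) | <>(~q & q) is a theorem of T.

Tableau for the negation ~(([][]q -> []q) | <>(~q & q)):
1. ~(([][]q -> []q) | <>(~q & q)), 0
2. ~([][]q -> []q), 0   [~|-rule on 1]
3. ~<>(~q & q), 0   [~|-rule on 1]
4. [][]q, 0   [~->-rule on 2]
5. ~[]q, 0   [~->-rule on 2]
6. ~(~q & q), 0   [~<>-rule on 3 via 0R0]
7. []q, 0   [[]-rule on 4 via 0R0]
8. q, 0   [[]-rule on 7 via 0R0]
9. ~q, 1   [~[]-rule on 5: fresh world 1, 0R1]
10. ~(~q & q), 1   [~<>-rule on 3 via 0R1]
11. []q, 1   [[]-rule on 4 via 0R1]
12. q, 1   [[]-rule on 7 via 0R1]
Accessibility: 0R0, 0R1, 1R1
Branch closes: q and ~q both at 1.
Every branch of the negation's tableau closes; the branch above is one of them.

Yes, valid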